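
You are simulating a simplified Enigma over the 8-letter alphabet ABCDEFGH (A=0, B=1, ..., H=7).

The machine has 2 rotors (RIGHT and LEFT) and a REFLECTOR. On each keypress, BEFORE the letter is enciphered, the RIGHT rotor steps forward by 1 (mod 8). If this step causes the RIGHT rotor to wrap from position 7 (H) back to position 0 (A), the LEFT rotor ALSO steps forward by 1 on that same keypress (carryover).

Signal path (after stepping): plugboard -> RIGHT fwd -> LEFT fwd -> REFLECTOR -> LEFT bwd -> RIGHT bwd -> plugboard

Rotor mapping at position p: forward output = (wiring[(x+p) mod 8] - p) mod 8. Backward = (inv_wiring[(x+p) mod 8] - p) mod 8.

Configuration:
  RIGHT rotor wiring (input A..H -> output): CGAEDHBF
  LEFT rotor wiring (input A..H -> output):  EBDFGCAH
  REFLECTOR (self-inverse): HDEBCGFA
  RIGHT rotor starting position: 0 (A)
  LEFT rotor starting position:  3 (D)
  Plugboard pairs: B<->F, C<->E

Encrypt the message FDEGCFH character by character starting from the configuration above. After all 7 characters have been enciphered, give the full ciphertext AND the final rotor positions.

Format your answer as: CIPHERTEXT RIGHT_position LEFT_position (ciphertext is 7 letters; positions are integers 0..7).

Char 1 ('F'): step: R->1, L=3; F->plug->B->R->H->L->A->refl->H->L'->C->R'->D->plug->D
Char 2 ('D'): step: R->2, L=3; D->plug->D->R->F->L->B->refl->D->L'->B->R'->C->plug->E
Char 3 ('E'): step: R->3, L=3; E->plug->C->R->E->L->E->refl->C->L'->A->R'->B->plug->F
Char 4 ('G'): step: R->4, L=3; G->plug->G->R->E->L->E->refl->C->L'->A->R'->H->plug->H
Char 5 ('C'): step: R->5, L=3; C->plug->E->R->B->L->D->refl->B->L'->F->R'->D->plug->D
Char 6 ('F'): step: R->6, L=3; F->plug->B->R->H->L->A->refl->H->L'->C->R'->E->plug->C
Char 7 ('H'): step: R->7, L=3; H->plug->H->R->C->L->H->refl->A->L'->H->R'->C->plug->E
Final: ciphertext=DEFHDCE, RIGHT=7, LEFT=3

Answer: DEFHDCE 7 3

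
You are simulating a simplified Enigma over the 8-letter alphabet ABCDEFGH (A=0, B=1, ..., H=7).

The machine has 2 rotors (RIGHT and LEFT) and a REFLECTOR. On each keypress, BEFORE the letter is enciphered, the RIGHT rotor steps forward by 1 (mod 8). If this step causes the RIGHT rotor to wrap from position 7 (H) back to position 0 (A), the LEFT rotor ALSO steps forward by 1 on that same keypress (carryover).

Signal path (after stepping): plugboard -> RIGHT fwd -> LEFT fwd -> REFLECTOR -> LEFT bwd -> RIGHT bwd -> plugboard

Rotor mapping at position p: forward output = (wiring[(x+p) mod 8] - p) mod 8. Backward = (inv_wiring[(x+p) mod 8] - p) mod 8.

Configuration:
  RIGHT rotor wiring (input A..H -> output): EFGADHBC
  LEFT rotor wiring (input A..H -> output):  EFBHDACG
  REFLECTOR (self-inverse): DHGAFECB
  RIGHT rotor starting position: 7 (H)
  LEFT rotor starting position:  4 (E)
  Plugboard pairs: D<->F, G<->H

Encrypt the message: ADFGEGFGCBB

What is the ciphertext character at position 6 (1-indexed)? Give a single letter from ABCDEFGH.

Char 1 ('A'): step: R->0, L->5 (L advanced); A->plug->A->R->E->L->A->refl->D->L'->A->R'->D->plug->F
Char 2 ('D'): step: R->1, L=5; D->plug->F->R->A->L->D->refl->A->L'->E->R'->A->plug->A
Char 3 ('F'): step: R->2, L=5; F->plug->D->R->F->L->E->refl->F->L'->B->R'->C->plug->C
Char 4 ('G'): step: R->3, L=5; G->plug->H->R->D->L->H->refl->B->L'->C->R'->G->plug->H
Char 5 ('E'): step: R->4, L=5; E->plug->E->R->A->L->D->refl->A->L'->E->R'->H->plug->G
Char 6 ('G'): step: R->5, L=5; G->plug->H->R->G->L->C->refl->G->L'->H->R'->D->plug->F

F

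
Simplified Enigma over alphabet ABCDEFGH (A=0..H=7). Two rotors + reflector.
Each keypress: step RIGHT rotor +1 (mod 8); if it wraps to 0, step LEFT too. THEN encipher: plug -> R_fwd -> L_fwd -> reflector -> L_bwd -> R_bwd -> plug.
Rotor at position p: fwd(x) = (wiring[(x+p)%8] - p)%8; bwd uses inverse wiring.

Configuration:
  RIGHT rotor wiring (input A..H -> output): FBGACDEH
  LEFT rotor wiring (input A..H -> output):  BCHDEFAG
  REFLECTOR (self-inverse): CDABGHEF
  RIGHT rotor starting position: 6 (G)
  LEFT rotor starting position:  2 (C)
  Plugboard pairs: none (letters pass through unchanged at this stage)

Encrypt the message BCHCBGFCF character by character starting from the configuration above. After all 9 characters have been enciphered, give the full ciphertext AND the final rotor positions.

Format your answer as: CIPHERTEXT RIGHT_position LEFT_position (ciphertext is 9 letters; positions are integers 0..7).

Char 1 ('B'): step: R->7, L=2; B->plug->B->R->G->L->H->refl->F->L'->A->R'->A->plug->A
Char 2 ('C'): step: R->0, L->3 (L advanced); C->plug->C->R->G->L->H->refl->F->L'->D->R'->F->plug->F
Char 3 ('H'): step: R->1, L=3; H->plug->H->R->E->L->D->refl->B->L'->B->R'->D->plug->D
Char 4 ('C'): step: R->2, L=3; C->plug->C->R->A->L->A->refl->C->L'->C->R'->E->plug->E
Char 5 ('B'): step: R->3, L=3; B->plug->B->R->H->L->E->refl->G->L'->F->R'->A->plug->A
Char 6 ('G'): step: R->4, L=3; G->plug->G->R->C->L->C->refl->A->L'->A->R'->C->plug->C
Char 7 ('F'): step: R->5, L=3; F->plug->F->R->B->L->B->refl->D->L'->E->R'->E->plug->E
Char 8 ('C'): step: R->6, L=3; C->plug->C->R->H->L->E->refl->G->L'->F->R'->H->plug->H
Char 9 ('F'): step: R->7, L=3; F->plug->F->R->D->L->F->refl->H->L'->G->R'->B->plug->B
Final: ciphertext=AFDEACEHB, RIGHT=7, LEFT=3

Answer: AFDEACEHB 7 3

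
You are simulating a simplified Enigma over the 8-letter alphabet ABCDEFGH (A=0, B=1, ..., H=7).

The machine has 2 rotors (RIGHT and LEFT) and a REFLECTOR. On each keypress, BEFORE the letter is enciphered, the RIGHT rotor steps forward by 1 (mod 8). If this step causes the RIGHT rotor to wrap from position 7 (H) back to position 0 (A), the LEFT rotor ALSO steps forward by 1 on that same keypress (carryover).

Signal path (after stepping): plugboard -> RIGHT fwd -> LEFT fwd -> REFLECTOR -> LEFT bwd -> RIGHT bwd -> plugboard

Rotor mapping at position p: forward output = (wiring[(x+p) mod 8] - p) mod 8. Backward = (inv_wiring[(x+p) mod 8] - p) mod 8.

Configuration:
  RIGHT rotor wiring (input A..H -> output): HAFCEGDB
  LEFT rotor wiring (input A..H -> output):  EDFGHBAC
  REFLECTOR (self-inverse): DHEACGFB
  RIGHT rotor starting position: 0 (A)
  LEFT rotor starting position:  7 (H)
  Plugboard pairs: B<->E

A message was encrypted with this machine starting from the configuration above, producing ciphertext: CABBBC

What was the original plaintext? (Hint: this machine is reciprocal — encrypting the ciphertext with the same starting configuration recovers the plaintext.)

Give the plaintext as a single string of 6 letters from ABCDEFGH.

Answer: DBHGAE

Derivation:
Char 1 ('C'): step: R->1, L=7; C->plug->C->R->B->L->F->refl->G->L'->D->R'->D->plug->D
Char 2 ('A'): step: R->2, L=7; A->plug->A->R->D->L->G->refl->F->L'->B->R'->E->plug->B
Char 3 ('B'): step: R->3, L=7; B->plug->E->R->G->L->C->refl->E->L'->C->R'->H->plug->H
Char 4 ('B'): step: R->4, L=7; B->plug->E->R->D->L->G->refl->F->L'->B->R'->G->plug->G
Char 5 ('B'): step: R->5, L=7; B->plug->E->R->D->L->G->refl->F->L'->B->R'->A->plug->A
Char 6 ('C'): step: R->6, L=7; C->plug->C->R->B->L->F->refl->G->L'->D->R'->B->plug->E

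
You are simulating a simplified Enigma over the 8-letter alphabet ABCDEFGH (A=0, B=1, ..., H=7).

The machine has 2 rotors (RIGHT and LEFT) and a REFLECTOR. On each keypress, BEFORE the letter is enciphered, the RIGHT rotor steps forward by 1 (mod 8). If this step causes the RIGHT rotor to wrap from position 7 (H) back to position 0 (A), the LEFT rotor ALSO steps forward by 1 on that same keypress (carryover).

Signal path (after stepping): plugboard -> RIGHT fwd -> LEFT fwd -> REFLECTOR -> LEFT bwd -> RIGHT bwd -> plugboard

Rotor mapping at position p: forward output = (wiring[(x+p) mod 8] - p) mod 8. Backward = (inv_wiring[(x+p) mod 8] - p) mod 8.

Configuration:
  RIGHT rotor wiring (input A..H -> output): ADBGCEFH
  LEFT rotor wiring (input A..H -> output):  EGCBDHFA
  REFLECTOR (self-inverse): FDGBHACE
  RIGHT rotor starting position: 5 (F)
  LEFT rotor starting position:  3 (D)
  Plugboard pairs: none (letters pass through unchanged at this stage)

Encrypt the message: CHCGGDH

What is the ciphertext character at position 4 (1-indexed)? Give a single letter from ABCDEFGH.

Char 1 ('C'): step: R->6, L=3; C->plug->C->R->C->L->E->refl->H->L'->H->R'->A->plug->A
Char 2 ('H'): step: R->7, L=3; H->plug->H->R->G->L->D->refl->B->L'->F->R'->G->plug->G
Char 3 ('C'): step: R->0, L->4 (L advanced); C->plug->C->R->B->L->D->refl->B->L'->C->R'->E->plug->E
Char 4 ('G'): step: R->1, L=4; G->plug->G->R->G->L->G->refl->C->L'->F->R'->C->plug->C

C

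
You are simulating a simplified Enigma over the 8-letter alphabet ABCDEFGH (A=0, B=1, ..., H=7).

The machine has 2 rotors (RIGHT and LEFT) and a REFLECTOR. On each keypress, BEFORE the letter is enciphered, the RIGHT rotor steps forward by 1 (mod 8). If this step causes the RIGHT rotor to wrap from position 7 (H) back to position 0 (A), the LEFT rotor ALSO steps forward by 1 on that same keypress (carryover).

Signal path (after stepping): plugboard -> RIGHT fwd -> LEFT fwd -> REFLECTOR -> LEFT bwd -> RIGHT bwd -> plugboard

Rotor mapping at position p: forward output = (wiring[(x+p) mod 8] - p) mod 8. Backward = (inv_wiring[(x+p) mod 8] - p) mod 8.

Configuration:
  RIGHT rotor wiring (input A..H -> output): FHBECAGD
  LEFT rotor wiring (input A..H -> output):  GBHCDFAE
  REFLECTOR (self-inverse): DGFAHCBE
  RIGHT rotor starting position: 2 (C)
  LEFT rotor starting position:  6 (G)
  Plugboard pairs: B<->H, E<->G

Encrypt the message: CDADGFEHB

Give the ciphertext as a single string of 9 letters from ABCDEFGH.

Char 1 ('C'): step: R->3, L=6; C->plug->C->R->F->L->E->refl->H->L'->H->R'->B->plug->H
Char 2 ('D'): step: R->4, L=6; D->plug->D->R->H->L->H->refl->E->L'->F->R'->G->plug->E
Char 3 ('A'): step: R->5, L=6; A->plug->A->R->D->L->D->refl->A->L'->C->R'->E->plug->G
Char 4 ('D'): step: R->6, L=6; D->plug->D->R->B->L->G->refl->B->L'->E->R'->G->plug->E
Char 5 ('G'): step: R->7, L=6; G->plug->E->R->F->L->E->refl->H->L'->H->R'->H->plug->B
Char 6 ('F'): step: R->0, L->7 (L advanced); F->plug->F->R->A->L->F->refl->C->L'->C->R'->E->plug->G
Char 7 ('E'): step: R->1, L=7; E->plug->G->R->C->L->C->refl->F->L'->A->R'->B->plug->H
Char 8 ('H'): step: R->2, L=7; H->plug->B->R->C->L->C->refl->F->L'->A->R'->C->plug->C
Char 9 ('B'): step: R->3, L=7; B->plug->H->R->G->L->G->refl->B->L'->H->R'->B->plug->H

Answer: HEGEBGHCH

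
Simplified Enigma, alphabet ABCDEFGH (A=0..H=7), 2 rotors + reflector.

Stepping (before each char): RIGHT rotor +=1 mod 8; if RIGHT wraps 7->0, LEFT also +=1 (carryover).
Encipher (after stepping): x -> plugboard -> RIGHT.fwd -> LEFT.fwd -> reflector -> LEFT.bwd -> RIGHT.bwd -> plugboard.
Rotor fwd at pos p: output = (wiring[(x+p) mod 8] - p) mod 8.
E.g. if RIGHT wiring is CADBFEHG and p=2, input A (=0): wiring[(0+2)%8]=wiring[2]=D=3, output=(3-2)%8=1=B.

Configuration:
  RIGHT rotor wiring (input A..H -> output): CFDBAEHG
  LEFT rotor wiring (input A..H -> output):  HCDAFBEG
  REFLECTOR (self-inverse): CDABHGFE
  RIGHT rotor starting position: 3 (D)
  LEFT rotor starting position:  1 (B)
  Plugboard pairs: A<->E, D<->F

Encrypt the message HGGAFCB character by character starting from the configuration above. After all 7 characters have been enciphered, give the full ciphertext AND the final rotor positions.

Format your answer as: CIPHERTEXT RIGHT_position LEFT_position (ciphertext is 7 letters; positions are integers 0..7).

Char 1 ('H'): step: R->4, L=1; H->plug->H->R->F->L->D->refl->B->L'->A->R'->B->plug->B
Char 2 ('G'): step: R->5, L=1; G->plug->G->R->E->L->A->refl->C->L'->B->R'->C->plug->C
Char 3 ('G'): step: R->6, L=1; G->plug->G->R->C->L->H->refl->E->L'->D->R'->F->plug->D
Char 4 ('A'): step: R->7, L=1; A->plug->E->R->C->L->H->refl->E->L'->D->R'->B->plug->B
Char 5 ('F'): step: R->0, L->2 (L advanced); F->plug->D->R->B->L->G->refl->F->L'->G->R'->H->plug->H
Char 6 ('C'): step: R->1, L=2; C->plug->C->R->A->L->B->refl->D->L'->C->R'->B->plug->B
Char 7 ('B'): step: R->2, L=2; B->plug->B->R->H->L->A->refl->C->L'->E->R'->F->plug->D
Final: ciphertext=BCDBHBD, RIGHT=2, LEFT=2

Answer: BCDBHBD 2 2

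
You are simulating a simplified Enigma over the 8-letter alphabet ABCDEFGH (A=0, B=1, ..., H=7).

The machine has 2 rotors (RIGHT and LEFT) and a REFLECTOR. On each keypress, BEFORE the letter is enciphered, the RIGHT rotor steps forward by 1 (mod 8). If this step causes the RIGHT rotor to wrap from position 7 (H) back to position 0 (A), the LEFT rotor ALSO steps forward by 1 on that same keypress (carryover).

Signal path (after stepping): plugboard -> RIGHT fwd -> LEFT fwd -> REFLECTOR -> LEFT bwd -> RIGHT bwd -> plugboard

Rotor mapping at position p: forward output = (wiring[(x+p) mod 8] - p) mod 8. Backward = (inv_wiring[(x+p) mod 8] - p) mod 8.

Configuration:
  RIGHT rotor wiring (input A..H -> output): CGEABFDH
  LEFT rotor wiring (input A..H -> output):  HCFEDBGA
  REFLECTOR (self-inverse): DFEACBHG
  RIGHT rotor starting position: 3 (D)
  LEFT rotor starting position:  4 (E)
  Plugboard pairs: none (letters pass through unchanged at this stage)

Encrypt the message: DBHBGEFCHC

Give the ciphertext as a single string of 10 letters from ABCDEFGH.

Answer: FECFDHAABD

Derivation:
Char 1 ('D'): step: R->4, L=4; D->plug->D->R->D->L->E->refl->C->L'->C->R'->F->plug->F
Char 2 ('B'): step: R->5, L=4; B->plug->B->R->G->L->B->refl->F->L'->B->R'->E->plug->E
Char 3 ('H'): step: R->6, L=4; H->plug->H->R->H->L->A->refl->D->L'->E->R'->C->plug->C
Char 4 ('B'): step: R->7, L=4; B->plug->B->R->D->L->E->refl->C->L'->C->R'->F->plug->F
Char 5 ('G'): step: R->0, L->5 (L advanced); G->plug->G->R->D->L->C->refl->E->L'->A->R'->D->plug->D
Char 6 ('E'): step: R->1, L=5; E->plug->E->R->E->L->F->refl->B->L'->B->R'->H->plug->H
Char 7 ('F'): step: R->2, L=5; F->plug->F->R->F->L->A->refl->D->L'->C->R'->A->plug->A
Char 8 ('C'): step: R->3, L=5; C->plug->C->R->C->L->D->refl->A->L'->F->R'->A->plug->A
Char 9 ('H'): step: R->4, L=5; H->plug->H->R->E->L->F->refl->B->L'->B->R'->B->plug->B
Char 10 ('C'): step: R->5, L=5; C->plug->C->R->C->L->D->refl->A->L'->F->R'->D->plug->D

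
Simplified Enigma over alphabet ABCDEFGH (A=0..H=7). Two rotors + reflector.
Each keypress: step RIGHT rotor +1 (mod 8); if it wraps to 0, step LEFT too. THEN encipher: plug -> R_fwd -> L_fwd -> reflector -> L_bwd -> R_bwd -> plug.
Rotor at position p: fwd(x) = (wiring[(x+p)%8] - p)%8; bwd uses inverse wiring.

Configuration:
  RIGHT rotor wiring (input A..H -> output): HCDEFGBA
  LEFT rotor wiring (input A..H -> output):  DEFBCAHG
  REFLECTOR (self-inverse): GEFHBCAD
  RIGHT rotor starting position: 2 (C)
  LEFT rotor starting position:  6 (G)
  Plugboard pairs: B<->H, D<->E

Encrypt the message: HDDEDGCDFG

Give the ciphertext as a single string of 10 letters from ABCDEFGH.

Char 1 ('H'): step: R->3, L=6; H->plug->B->R->C->L->F->refl->C->L'->H->R'->G->plug->G
Char 2 ('D'): step: R->4, L=6; D->plug->E->R->D->L->G->refl->A->L'->B->R'->A->plug->A
Char 3 ('D'): step: R->5, L=6; D->plug->E->R->F->L->D->refl->H->L'->E->R'->B->plug->H
Char 4 ('E'): step: R->6, L=6; E->plug->D->R->E->L->H->refl->D->L'->F->R'->E->plug->D
Char 5 ('D'): step: R->7, L=6; D->plug->E->R->F->L->D->refl->H->L'->E->R'->D->plug->E
Char 6 ('G'): step: R->0, L->7 (L advanced); G->plug->G->R->B->L->E->refl->B->L'->G->R'->F->plug->F
Char 7 ('C'): step: R->1, L=7; C->plug->C->R->D->L->G->refl->A->L'->H->R'->G->plug->G
Char 8 ('D'): step: R->2, L=7; D->plug->E->R->H->L->A->refl->G->L'->D->R'->C->plug->C
Char 9 ('F'): step: R->3, L=7; F->plug->F->R->E->L->C->refl->F->L'->C->R'->B->plug->H
Char 10 ('G'): step: R->4, L=7; G->plug->G->R->H->L->A->refl->G->L'->D->R'->E->plug->D

Answer: GAHDEFGCHD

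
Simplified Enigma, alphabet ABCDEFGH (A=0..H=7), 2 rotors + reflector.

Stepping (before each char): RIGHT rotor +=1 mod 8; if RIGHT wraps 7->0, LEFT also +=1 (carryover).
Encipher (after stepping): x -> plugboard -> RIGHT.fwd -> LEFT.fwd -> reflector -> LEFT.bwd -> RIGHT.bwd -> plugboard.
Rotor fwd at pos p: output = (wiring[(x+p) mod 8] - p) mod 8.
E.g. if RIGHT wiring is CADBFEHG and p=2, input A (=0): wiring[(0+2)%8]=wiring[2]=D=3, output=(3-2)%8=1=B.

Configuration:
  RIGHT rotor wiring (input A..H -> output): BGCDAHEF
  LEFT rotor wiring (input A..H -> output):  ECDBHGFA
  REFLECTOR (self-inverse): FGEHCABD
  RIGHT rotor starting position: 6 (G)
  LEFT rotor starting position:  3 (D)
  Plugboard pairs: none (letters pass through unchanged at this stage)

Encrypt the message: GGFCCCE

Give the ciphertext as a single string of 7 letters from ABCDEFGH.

Answer: HFBAHGH

Derivation:
Char 1 ('G'): step: R->7, L=3; G->plug->G->R->A->L->G->refl->B->L'->F->R'->H->plug->H
Char 2 ('G'): step: R->0, L->4 (L advanced); G->plug->G->R->E->L->A->refl->F->L'->H->R'->F->plug->F
Char 3 ('F'): step: R->1, L=4; F->plug->F->R->D->L->E->refl->C->L'->B->R'->B->plug->B
Char 4 ('C'): step: R->2, L=4; C->plug->C->R->G->L->H->refl->D->L'->A->R'->A->plug->A
Char 5 ('C'): step: R->3, L=4; C->plug->C->R->E->L->A->refl->F->L'->H->R'->H->plug->H
Char 6 ('C'): step: R->4, L=4; C->plug->C->R->A->L->D->refl->H->L'->G->R'->G->plug->G
Char 7 ('E'): step: R->5, L=4; E->plug->E->R->B->L->C->refl->E->L'->D->R'->H->plug->H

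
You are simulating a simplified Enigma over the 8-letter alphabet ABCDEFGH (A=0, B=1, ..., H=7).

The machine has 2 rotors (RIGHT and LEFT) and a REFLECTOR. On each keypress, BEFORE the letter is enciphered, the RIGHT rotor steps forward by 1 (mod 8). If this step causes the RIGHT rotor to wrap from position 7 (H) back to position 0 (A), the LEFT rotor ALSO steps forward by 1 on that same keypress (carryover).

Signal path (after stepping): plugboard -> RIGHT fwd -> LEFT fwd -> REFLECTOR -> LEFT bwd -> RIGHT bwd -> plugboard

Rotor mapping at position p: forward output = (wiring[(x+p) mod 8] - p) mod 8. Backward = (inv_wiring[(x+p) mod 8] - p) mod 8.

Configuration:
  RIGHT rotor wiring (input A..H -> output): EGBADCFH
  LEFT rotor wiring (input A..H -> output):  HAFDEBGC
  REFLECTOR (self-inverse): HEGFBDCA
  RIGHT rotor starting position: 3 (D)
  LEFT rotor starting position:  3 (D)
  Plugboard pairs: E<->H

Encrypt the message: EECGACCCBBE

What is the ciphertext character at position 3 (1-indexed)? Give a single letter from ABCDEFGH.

Char 1 ('E'): step: R->4, L=3; E->plug->H->R->E->L->H->refl->A->L'->A->R'->E->plug->H
Char 2 ('E'): step: R->5, L=3; E->plug->H->R->G->L->F->refl->D->L'->D->R'->G->plug->G
Char 3 ('C'): step: R->6, L=3; C->plug->C->R->G->L->F->refl->D->L'->D->R'->E->plug->H

H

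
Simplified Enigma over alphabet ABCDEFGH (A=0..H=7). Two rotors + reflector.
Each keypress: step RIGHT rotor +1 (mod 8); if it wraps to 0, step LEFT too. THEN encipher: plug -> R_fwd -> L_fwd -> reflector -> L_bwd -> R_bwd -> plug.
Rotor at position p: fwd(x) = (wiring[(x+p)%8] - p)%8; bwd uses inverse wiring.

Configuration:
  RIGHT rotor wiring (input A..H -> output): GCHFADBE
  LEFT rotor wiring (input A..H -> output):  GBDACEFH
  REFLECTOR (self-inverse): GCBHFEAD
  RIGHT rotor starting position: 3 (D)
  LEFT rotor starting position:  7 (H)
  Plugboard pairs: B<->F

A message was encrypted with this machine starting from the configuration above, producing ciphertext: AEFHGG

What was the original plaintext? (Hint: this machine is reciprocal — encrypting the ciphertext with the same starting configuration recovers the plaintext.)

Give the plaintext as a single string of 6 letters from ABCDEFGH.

Answer: EDAGHB

Derivation:
Char 1 ('A'): step: R->4, L=7; A->plug->A->R->E->L->B->refl->C->L'->C->R'->E->plug->E
Char 2 ('E'): step: R->5, L=7; E->plug->E->R->F->L->D->refl->H->L'->B->R'->D->plug->D
Char 3 ('F'): step: R->6, L=7; F->plug->B->R->G->L->F->refl->E->L'->D->R'->A->plug->A
Char 4 ('H'): step: R->7, L=7; H->plug->H->R->C->L->C->refl->B->L'->E->R'->G->plug->G
Char 5 ('G'): step: R->0, L->0 (L advanced); G->plug->G->R->B->L->B->refl->C->L'->E->R'->H->plug->H
Char 6 ('G'): step: R->1, L=0; G->plug->G->R->D->L->A->refl->G->L'->A->R'->F->plug->B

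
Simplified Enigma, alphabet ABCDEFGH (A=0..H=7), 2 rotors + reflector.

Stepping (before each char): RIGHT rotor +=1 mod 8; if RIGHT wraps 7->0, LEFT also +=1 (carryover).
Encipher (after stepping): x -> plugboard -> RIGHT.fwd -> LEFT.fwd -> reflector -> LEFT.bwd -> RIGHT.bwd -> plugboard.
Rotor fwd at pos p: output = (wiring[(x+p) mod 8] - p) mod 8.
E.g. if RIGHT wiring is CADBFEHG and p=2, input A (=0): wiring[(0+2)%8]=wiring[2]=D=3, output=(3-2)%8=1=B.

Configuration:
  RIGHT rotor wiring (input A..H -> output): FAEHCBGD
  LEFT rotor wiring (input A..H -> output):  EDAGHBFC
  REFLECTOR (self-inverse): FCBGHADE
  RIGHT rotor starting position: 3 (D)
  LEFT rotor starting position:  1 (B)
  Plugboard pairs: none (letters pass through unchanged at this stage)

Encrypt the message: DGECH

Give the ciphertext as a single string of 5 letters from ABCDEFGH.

Answer: HAADF

Derivation:
Char 1 ('D'): step: R->4, L=1; D->plug->D->R->H->L->D->refl->G->L'->D->R'->H->plug->H
Char 2 ('G'): step: R->5, L=1; G->plug->G->R->C->L->F->refl->A->L'->E->R'->A->plug->A
Char 3 ('E'): step: R->6, L=1; E->plug->E->R->G->L->B->refl->C->L'->A->R'->A->plug->A
Char 4 ('C'): step: R->7, L=1; C->plug->C->R->B->L->H->refl->E->L'->F->R'->D->plug->D
Char 5 ('H'): step: R->0, L->2 (L advanced); H->plug->H->R->D->L->H->refl->E->L'->B->R'->F->plug->F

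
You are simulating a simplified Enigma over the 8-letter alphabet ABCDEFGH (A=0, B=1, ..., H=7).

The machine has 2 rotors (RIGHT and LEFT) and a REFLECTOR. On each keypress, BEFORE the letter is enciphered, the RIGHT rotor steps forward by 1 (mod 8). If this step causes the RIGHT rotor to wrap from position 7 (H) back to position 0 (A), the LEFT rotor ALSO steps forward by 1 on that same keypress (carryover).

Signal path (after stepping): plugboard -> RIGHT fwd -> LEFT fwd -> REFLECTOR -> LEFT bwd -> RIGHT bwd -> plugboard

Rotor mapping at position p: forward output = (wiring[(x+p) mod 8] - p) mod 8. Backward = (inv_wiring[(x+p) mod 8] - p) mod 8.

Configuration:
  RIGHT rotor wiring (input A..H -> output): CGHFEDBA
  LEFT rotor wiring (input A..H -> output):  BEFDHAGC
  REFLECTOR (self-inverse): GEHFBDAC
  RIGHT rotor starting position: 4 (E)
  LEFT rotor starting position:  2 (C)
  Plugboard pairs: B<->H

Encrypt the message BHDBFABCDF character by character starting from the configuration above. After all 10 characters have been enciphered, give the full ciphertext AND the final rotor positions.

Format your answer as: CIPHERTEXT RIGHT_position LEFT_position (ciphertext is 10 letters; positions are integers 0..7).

Char 1 ('B'): step: R->5, L=2; B->plug->H->R->H->L->C->refl->H->L'->G->R'->A->plug->A
Char 2 ('H'): step: R->6, L=2; H->plug->B->R->C->L->F->refl->D->L'->A->R'->D->plug->D
Char 3 ('D'): step: R->7, L=2; D->plug->D->R->A->L->D->refl->F->L'->C->R'->H->plug->B
Char 4 ('B'): step: R->0, L->3 (L advanced); B->plug->H->R->A->L->A->refl->G->L'->F->R'->D->plug->D
Char 5 ('F'): step: R->1, L=3; F->plug->F->R->A->L->A->refl->G->L'->F->R'->A->plug->A
Char 6 ('A'): step: R->2, L=3; A->plug->A->R->F->L->G->refl->A->L'->A->R'->G->plug->G
Char 7 ('B'): step: R->3, L=3; B->plug->H->R->E->L->H->refl->C->L'->H->R'->F->plug->F
Char 8 ('C'): step: R->4, L=3; C->plug->C->R->F->L->G->refl->A->L'->A->R'->A->plug->A
Char 9 ('D'): step: R->5, L=3; D->plug->D->R->F->L->G->refl->A->L'->A->R'->G->plug->G
Char 10 ('F'): step: R->6, L=3; F->plug->F->R->H->L->C->refl->H->L'->E->R'->C->plug->C
Final: ciphertext=ADBDAGFAGC, RIGHT=6, LEFT=3

Answer: ADBDAGFAGC 6 3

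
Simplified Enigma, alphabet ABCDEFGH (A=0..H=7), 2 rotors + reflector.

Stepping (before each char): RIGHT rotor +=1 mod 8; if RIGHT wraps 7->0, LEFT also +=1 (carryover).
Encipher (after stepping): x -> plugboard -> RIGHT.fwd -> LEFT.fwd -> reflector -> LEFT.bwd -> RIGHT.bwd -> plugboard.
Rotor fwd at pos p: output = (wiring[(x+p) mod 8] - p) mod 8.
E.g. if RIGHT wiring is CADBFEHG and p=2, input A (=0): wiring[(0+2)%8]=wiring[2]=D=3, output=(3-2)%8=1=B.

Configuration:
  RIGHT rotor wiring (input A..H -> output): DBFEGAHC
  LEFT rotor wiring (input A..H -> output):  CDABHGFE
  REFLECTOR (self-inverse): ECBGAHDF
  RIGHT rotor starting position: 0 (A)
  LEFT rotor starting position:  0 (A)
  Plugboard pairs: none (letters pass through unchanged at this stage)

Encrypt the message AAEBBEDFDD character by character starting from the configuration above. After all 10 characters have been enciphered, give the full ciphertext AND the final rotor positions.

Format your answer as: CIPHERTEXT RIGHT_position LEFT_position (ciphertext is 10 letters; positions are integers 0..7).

Answer: CFHDGHBGHA 2 1

Derivation:
Char 1 ('A'): step: R->1, L=0; A->plug->A->R->A->L->C->refl->B->L'->D->R'->C->plug->C
Char 2 ('A'): step: R->2, L=0; A->plug->A->R->D->L->B->refl->C->L'->A->R'->F->plug->F
Char 3 ('E'): step: R->3, L=0; E->plug->E->R->H->L->E->refl->A->L'->C->R'->H->plug->H
Char 4 ('B'): step: R->4, L=0; B->plug->B->R->E->L->H->refl->F->L'->G->R'->D->plug->D
Char 5 ('B'): step: R->5, L=0; B->plug->B->R->C->L->A->refl->E->L'->H->R'->G->plug->G
Char 6 ('E'): step: R->6, L=0; E->plug->E->R->H->L->E->refl->A->L'->C->R'->H->plug->H
Char 7 ('D'): step: R->7, L=0; D->plug->D->R->G->L->F->refl->H->L'->E->R'->B->plug->B
Char 8 ('F'): step: R->0, L->1 (L advanced); F->plug->F->R->A->L->C->refl->B->L'->H->R'->G->plug->G
Char 9 ('D'): step: R->1, L=1; D->plug->D->R->F->L->E->refl->A->L'->C->R'->H->plug->H
Char 10 ('D'): step: R->2, L=1; D->plug->D->R->G->L->D->refl->G->L'->D->R'->A->plug->A
Final: ciphertext=CFHDGHBGHA, RIGHT=2, LEFT=1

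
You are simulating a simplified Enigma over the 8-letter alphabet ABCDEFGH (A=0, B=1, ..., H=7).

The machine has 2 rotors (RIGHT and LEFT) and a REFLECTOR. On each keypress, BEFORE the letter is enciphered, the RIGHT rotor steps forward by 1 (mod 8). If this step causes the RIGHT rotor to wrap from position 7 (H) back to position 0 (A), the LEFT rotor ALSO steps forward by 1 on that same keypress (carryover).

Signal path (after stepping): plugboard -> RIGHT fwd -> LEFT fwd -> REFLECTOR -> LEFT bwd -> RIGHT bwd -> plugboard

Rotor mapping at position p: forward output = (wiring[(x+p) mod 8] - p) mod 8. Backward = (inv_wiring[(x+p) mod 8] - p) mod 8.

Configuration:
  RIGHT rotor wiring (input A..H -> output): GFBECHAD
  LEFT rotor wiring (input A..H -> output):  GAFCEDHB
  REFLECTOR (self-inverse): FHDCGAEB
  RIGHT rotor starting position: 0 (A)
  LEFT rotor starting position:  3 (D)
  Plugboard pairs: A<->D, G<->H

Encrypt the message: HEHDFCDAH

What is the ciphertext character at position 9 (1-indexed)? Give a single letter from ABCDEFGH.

Char 1 ('H'): step: R->1, L=3; H->plug->G->R->C->L->A->refl->F->L'->G->R'->E->plug->E
Char 2 ('E'): step: R->2, L=3; E->plug->E->R->G->L->F->refl->A->L'->C->R'->B->plug->B
Char 3 ('H'): step: R->3, L=3; H->plug->G->R->C->L->A->refl->F->L'->G->R'->H->plug->G
Char 4 ('D'): step: R->4, L=3; D->plug->A->R->G->L->F->refl->A->L'->C->R'->E->plug->E
Char 5 ('F'): step: R->5, L=3; F->plug->F->R->E->L->G->refl->E->L'->D->R'->B->plug->B
Char 6 ('C'): step: R->6, L=3; C->plug->C->R->A->L->H->refl->B->L'->B->R'->H->plug->G
Char 7 ('D'): step: R->7, L=3; D->plug->A->R->E->L->G->refl->E->L'->D->R'->F->plug->F
Char 8 ('A'): step: R->0, L->4 (L advanced); A->plug->D->R->E->L->C->refl->D->L'->C->R'->E->plug->E
Char 9 ('H'): step: R->1, L=4; H->plug->G->R->C->L->D->refl->C->L'->E->R'->A->plug->D

D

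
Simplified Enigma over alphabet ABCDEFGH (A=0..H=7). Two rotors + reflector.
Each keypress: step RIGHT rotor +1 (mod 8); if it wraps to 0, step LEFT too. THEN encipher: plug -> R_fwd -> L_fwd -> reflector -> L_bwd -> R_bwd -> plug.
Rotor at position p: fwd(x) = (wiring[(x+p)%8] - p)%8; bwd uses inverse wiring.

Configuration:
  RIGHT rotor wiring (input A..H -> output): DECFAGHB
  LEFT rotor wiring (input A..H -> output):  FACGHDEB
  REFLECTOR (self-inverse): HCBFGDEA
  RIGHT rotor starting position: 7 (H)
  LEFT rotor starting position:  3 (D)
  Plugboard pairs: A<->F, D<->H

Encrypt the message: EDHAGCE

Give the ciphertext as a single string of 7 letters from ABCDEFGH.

Answer: FBACHEA

Derivation:
Char 1 ('E'): step: R->0, L->4 (L advanced); E->plug->E->R->A->L->D->refl->F->L'->D->R'->A->plug->F
Char 2 ('D'): step: R->1, L=4; D->plug->H->R->C->L->A->refl->H->L'->B->R'->B->plug->B
Char 3 ('H'): step: R->2, L=4; H->plug->D->R->E->L->B->refl->C->L'->H->R'->F->plug->A
Char 4 ('A'): step: R->3, L=4; A->plug->F->R->A->L->D->refl->F->L'->D->R'->C->plug->C
Char 5 ('G'): step: R->4, L=4; G->plug->G->R->G->L->G->refl->E->L'->F->R'->D->plug->H
Char 6 ('C'): step: R->5, L=4; C->plug->C->R->E->L->B->refl->C->L'->H->R'->E->plug->E
Char 7 ('E'): step: R->6, L=4; E->plug->E->R->E->L->B->refl->C->L'->H->R'->F->plug->A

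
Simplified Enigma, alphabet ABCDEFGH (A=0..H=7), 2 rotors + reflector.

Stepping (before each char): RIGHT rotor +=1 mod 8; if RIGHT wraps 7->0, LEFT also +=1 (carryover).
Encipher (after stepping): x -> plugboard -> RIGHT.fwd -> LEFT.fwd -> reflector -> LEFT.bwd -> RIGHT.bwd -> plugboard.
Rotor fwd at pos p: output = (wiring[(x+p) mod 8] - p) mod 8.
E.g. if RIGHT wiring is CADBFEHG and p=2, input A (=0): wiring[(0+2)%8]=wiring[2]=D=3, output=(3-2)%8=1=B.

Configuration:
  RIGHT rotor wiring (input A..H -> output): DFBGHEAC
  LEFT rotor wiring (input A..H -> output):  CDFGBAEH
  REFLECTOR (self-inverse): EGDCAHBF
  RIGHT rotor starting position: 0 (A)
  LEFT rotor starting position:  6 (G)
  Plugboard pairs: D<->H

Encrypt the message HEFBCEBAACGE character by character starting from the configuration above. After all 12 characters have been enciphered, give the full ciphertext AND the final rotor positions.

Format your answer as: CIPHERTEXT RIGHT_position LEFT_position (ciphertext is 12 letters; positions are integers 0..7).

Char 1 ('H'): step: R->1, L=6; H->plug->D->R->G->L->D->refl->C->L'->H->R'->F->plug->F
Char 2 ('E'): step: R->2, L=6; E->plug->E->R->G->L->D->refl->C->L'->H->R'->A->plug->A
Char 3 ('F'): step: R->3, L=6; F->plug->F->R->A->L->G->refl->B->L'->B->R'->C->plug->C
Char 4 ('B'): step: R->4, L=6; B->plug->B->R->A->L->G->refl->B->L'->B->R'->F->plug->F
Char 5 ('C'): step: R->5, L=6; C->plug->C->R->F->L->A->refl->E->L'->C->R'->H->plug->D
Char 6 ('E'): step: R->6, L=6; E->plug->E->R->D->L->F->refl->H->L'->E->R'->B->plug->B
Char 7 ('B'): step: R->7, L=6; B->plug->B->R->E->L->H->refl->F->L'->D->R'->A->plug->A
Char 8 ('A'): step: R->0, L->7 (L advanced); A->plug->A->R->D->L->G->refl->B->L'->G->R'->D->plug->H
Char 9 ('A'): step: R->1, L=7; A->plug->A->R->E->L->H->refl->F->L'->H->R'->F->plug->F
Char 10 ('C'): step: R->2, L=7; C->plug->C->R->F->L->C->refl->D->L'->B->R'->G->plug->G
Char 11 ('G'): step: R->3, L=7; G->plug->G->R->C->L->E->refl->A->L'->A->R'->F->plug->F
Char 12 ('E'): step: R->4, L=7; E->plug->E->R->H->L->F->refl->H->L'->E->R'->C->plug->C
Final: ciphertext=FACFDBAHFGFC, RIGHT=4, LEFT=7

Answer: FACFDBAHFGFC 4 7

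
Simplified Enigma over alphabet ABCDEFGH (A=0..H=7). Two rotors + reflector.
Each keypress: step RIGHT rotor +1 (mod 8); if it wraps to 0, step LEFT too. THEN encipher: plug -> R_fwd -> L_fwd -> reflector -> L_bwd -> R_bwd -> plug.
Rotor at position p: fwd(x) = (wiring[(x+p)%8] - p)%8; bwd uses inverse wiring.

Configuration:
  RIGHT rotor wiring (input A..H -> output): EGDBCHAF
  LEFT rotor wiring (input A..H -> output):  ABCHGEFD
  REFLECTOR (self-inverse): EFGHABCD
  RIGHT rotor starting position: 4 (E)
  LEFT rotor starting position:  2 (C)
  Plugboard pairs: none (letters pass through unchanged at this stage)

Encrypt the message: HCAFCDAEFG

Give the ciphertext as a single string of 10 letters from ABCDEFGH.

Answer: EFFDGGGCBD

Derivation:
Char 1 ('H'): step: R->5, L=2; H->plug->H->R->F->L->B->refl->F->L'->B->R'->E->plug->E
Char 2 ('C'): step: R->6, L=2; C->plug->C->R->G->L->G->refl->C->L'->D->R'->F->plug->F
Char 3 ('A'): step: R->7, L=2; A->plug->A->R->G->L->G->refl->C->L'->D->R'->F->plug->F
Char 4 ('F'): step: R->0, L->3 (L advanced); F->plug->F->R->H->L->H->refl->D->L'->B->R'->D->plug->D
Char 5 ('C'): step: R->1, L=3; C->plug->C->R->A->L->E->refl->A->L'->E->R'->G->plug->G
Char 6 ('D'): step: R->2, L=3; D->plug->D->R->F->L->F->refl->B->L'->C->R'->G->plug->G
Char 7 ('A'): step: R->3, L=3; A->plug->A->R->G->L->G->refl->C->L'->D->R'->G->plug->G
Char 8 ('E'): step: R->4, L=3; E->plug->E->R->A->L->E->refl->A->L'->E->R'->C->plug->C
Char 9 ('F'): step: R->5, L=3; F->plug->F->R->G->L->G->refl->C->L'->D->R'->B->plug->B
Char 10 ('G'): step: R->6, L=3; G->plug->G->R->E->L->A->refl->E->L'->A->R'->D->plug->D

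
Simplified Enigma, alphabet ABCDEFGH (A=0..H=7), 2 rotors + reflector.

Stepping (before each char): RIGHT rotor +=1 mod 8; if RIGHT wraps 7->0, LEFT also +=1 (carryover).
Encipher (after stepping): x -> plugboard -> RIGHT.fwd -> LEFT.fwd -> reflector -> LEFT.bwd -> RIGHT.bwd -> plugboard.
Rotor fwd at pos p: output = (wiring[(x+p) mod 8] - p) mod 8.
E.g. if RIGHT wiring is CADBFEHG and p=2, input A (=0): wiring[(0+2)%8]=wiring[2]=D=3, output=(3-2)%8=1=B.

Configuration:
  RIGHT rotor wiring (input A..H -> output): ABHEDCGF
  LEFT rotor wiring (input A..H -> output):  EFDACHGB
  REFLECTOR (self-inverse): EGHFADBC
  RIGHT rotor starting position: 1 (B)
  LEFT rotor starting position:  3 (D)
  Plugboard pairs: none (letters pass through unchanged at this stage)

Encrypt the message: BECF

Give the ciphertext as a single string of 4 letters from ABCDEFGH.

Answer: HCAG

Derivation:
Char 1 ('B'): step: R->2, L=3; B->plug->B->R->C->L->E->refl->A->L'->H->R'->H->plug->H
Char 2 ('E'): step: R->3, L=3; E->plug->E->R->C->L->E->refl->A->L'->H->R'->C->plug->C
Char 3 ('C'): step: R->4, L=3; C->plug->C->R->C->L->E->refl->A->L'->H->R'->A->plug->A
Char 4 ('F'): step: R->5, L=3; F->plug->F->R->C->L->E->refl->A->L'->H->R'->G->plug->G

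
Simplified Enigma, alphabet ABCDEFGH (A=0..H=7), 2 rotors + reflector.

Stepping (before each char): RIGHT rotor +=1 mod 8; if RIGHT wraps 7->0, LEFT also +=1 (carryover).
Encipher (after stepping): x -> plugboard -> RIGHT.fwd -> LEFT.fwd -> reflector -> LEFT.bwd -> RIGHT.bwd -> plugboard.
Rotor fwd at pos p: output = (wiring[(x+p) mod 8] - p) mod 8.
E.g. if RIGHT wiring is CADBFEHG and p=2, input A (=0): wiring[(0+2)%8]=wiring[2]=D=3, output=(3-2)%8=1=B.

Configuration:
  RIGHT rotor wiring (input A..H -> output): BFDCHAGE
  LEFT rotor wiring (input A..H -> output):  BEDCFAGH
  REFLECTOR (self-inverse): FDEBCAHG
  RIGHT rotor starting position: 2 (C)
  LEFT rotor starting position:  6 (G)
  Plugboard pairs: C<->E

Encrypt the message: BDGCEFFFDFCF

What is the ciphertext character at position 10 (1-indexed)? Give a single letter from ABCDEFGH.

Char 1 ('B'): step: R->3, L=6; B->plug->B->R->E->L->F->refl->A->L'->A->R'->H->plug->H
Char 2 ('D'): step: R->4, L=6; D->plug->D->R->A->L->A->refl->F->L'->E->R'->B->plug->B
Char 3 ('G'): step: R->5, L=6; G->plug->G->R->F->L->E->refl->C->L'->H->R'->C->plug->E
Char 4 ('C'): step: R->6, L=6; C->plug->E->R->F->L->E->refl->C->L'->H->R'->D->plug->D
Char 5 ('E'): step: R->7, L=6; E->plug->C->R->G->L->H->refl->G->L'->D->R'->E->plug->C
Char 6 ('F'): step: R->0, L->7 (L advanced); F->plug->F->R->A->L->A->refl->F->L'->C->R'->D->plug->D
Char 7 ('F'): step: R->1, L=7; F->plug->F->R->F->L->G->refl->H->L'->H->R'->E->plug->C
Char 8 ('F'): step: R->2, L=7; F->plug->F->R->C->L->F->refl->A->L'->A->R'->B->plug->B
Char 9 ('D'): step: R->3, L=7; D->plug->D->R->D->L->E->refl->C->L'->B->R'->E->plug->C
Char 10 ('F'): step: R->4, L=7; F->plug->F->R->B->L->C->refl->E->L'->D->R'->A->plug->A

A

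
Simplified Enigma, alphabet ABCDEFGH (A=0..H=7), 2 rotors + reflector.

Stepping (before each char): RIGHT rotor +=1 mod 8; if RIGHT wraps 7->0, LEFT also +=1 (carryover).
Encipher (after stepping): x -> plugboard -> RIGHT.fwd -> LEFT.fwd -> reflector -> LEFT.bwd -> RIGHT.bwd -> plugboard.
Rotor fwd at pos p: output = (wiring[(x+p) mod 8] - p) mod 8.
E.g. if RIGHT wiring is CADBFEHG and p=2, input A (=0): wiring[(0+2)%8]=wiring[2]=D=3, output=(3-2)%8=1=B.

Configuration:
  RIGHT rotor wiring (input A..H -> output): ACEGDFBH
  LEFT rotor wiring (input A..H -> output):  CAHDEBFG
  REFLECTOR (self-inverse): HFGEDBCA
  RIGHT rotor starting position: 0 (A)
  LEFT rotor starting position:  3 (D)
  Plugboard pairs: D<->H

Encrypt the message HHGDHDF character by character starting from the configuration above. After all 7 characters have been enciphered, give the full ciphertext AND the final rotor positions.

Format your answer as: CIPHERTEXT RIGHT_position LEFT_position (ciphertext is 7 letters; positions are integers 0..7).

Char 1 ('H'): step: R->1, L=3; H->plug->D->R->C->L->G->refl->C->L'->D->R'->B->plug->B
Char 2 ('H'): step: R->2, L=3; H->plug->D->R->D->L->C->refl->G->L'->C->R'->A->plug->A
Char 3 ('G'): step: R->3, L=3; G->plug->G->R->H->L->E->refl->D->L'->E->R'->E->plug->E
Char 4 ('D'): step: R->4, L=3; D->plug->H->R->C->L->G->refl->C->L'->D->R'->D->plug->H
Char 5 ('H'): step: R->5, L=3; H->plug->D->R->D->L->C->refl->G->L'->C->R'->C->plug->C
Char 6 ('D'): step: R->6, L=3; D->plug->H->R->H->L->E->refl->D->L'->E->R'->D->plug->H
Char 7 ('F'): step: R->7, L=3; F->plug->F->R->E->L->D->refl->E->L'->H->R'->E->plug->E
Final: ciphertext=BAEHCHE, RIGHT=7, LEFT=3

Answer: BAEHCHE 7 3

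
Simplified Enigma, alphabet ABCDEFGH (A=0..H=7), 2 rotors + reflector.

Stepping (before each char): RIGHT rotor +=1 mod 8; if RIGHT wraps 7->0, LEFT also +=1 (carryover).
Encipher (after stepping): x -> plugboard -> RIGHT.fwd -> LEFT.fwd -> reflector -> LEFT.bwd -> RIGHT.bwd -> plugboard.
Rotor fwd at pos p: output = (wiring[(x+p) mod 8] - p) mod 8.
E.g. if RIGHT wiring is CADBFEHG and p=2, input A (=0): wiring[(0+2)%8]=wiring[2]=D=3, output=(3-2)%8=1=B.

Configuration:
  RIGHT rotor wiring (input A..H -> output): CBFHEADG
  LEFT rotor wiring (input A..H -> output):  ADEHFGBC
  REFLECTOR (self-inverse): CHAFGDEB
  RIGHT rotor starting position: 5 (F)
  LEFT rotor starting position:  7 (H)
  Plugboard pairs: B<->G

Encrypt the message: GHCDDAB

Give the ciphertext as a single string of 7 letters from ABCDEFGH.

Answer: DAACAGG

Derivation:
Char 1 ('G'): step: R->6, L=7; G->plug->B->R->A->L->D->refl->F->L'->D->R'->D->plug->D
Char 2 ('H'): step: R->7, L=7; H->plug->H->R->E->L->A->refl->C->L'->H->R'->A->plug->A
Char 3 ('C'): step: R->0, L->0 (L advanced); C->plug->C->R->F->L->G->refl->E->L'->C->R'->A->plug->A
Char 4 ('D'): step: R->1, L=0; D->plug->D->R->D->L->H->refl->B->L'->G->R'->C->plug->C
Char 5 ('D'): step: R->2, L=0; D->plug->D->R->G->L->B->refl->H->L'->D->R'->A->plug->A
Char 6 ('A'): step: R->3, L=0; A->plug->A->R->E->L->F->refl->D->L'->B->R'->B->plug->G
Char 7 ('B'): step: R->4, L=0; B->plug->G->R->B->L->D->refl->F->L'->E->R'->B->plug->G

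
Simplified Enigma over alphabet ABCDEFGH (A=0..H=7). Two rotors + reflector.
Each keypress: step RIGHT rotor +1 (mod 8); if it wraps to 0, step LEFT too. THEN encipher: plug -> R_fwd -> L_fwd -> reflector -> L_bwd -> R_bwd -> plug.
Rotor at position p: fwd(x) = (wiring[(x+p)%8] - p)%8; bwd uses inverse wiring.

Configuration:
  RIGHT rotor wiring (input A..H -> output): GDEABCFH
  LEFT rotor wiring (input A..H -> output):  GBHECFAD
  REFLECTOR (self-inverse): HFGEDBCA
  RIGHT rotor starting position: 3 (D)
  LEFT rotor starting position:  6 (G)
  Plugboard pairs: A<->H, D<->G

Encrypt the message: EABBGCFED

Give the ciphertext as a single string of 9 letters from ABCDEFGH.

Answer: FGAFDFGCH

Derivation:
Char 1 ('E'): step: R->4, L=6; E->plug->E->R->C->L->A->refl->H->L'->H->R'->F->plug->F
Char 2 ('A'): step: R->5, L=6; A->plug->H->R->E->L->B->refl->F->L'->B->R'->D->plug->G
Char 3 ('B'): step: R->6, L=6; B->plug->B->R->B->L->F->refl->B->L'->E->R'->H->plug->A
Char 4 ('B'): step: R->7, L=6; B->plug->B->R->H->L->H->refl->A->L'->C->R'->F->plug->F
Char 5 ('G'): step: R->0, L->7 (L advanced); G->plug->D->R->A->L->E->refl->D->L'->F->R'->G->plug->D
Char 6 ('C'): step: R->1, L=7; C->plug->C->R->H->L->B->refl->F->L'->E->R'->F->plug->F
Char 7 ('F'): step: R->2, L=7; F->plug->F->R->F->L->D->refl->E->L'->A->R'->D->plug->G
Char 8 ('E'): step: R->3, L=7; E->plug->E->R->E->L->F->refl->B->L'->H->R'->C->plug->C
Char 9 ('D'): step: R->4, L=7; D->plug->G->R->A->L->E->refl->D->L'->F->R'->A->plug->H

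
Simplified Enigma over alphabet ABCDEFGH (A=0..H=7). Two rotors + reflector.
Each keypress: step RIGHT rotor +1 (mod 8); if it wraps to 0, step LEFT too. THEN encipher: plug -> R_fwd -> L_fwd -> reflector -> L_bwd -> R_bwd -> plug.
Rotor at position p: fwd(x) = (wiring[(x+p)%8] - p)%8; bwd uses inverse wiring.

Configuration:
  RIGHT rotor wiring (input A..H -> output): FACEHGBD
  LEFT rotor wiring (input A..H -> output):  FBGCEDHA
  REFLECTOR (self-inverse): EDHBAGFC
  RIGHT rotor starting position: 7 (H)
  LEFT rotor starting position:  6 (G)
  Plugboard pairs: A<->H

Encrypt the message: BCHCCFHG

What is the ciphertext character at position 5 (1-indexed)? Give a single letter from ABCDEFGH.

Char 1 ('B'): step: R->0, L->7 (L advanced); B->plug->B->R->A->L->B->refl->D->L'->E->R'->D->plug->D
Char 2 ('C'): step: R->1, L=7; C->plug->C->R->D->L->H->refl->C->L'->C->R'->G->plug->G
Char 3 ('H'): step: R->2, L=7; H->plug->A->R->A->L->B->refl->D->L'->E->R'->D->plug->D
Char 4 ('C'): step: R->3, L=7; C->plug->C->R->D->L->H->refl->C->L'->C->R'->F->plug->F
Char 5 ('C'): step: R->4, L=7; C->plug->C->R->F->L->F->refl->G->L'->B->R'->E->plug->E

E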